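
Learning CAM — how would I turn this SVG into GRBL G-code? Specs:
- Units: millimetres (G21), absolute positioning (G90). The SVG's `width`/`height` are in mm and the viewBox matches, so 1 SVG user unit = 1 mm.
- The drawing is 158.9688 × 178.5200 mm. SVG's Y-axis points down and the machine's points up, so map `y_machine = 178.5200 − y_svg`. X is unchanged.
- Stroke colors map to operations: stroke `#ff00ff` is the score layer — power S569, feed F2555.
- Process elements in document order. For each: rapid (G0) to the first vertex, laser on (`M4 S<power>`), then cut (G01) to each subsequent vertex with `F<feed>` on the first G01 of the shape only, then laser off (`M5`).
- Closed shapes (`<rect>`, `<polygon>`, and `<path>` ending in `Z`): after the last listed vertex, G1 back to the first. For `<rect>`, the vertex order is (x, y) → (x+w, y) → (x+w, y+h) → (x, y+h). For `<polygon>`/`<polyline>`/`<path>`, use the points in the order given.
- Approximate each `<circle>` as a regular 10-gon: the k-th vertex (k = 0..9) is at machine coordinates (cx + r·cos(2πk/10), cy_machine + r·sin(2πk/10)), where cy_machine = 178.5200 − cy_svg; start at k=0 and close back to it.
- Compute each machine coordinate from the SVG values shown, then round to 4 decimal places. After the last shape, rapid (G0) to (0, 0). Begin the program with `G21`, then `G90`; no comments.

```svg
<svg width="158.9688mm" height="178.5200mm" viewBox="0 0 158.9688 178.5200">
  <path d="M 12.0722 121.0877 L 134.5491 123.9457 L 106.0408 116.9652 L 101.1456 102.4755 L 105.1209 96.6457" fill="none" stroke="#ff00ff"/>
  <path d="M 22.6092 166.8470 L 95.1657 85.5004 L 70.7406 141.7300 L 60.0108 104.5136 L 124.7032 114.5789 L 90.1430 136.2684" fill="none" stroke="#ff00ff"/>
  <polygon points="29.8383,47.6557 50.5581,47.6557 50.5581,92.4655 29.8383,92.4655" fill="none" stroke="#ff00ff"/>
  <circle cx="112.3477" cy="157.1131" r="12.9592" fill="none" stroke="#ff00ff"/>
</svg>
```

G21
G90
G0 X12.0722 Y57.4323
M4 S569
G01 X134.5491 Y54.5743 F2555
G01 X106.0408 Y61.5548
G01 X101.1456 Y76.0445
G01 X105.1209 Y81.8743
M5
G0 X22.6092 Y11.6730
M4 S569
G01 X95.1657 Y93.0196 F2555
G01 X70.7406 Y36.7900
G01 X60.0108 Y74.0064
G01 X124.7032 Y63.9411
G01 X90.1430 Y42.2516
M5
G0 X29.8383 Y130.8643
M4 S569
G01 X50.5581 Y130.8643 F2555
G01 X50.5581 Y86.0545
G01 X29.8383 Y86.0545
G01 X29.8383 Y130.8643
M5
G0 X125.3069 Y21.4069
M4 S569
G01 X122.8319 Y29.0241 F2555
G01 X116.3523 Y33.7318
G01 X108.3431 Y33.7318
G01 X101.8635 Y29.0241
G01 X99.3885 Y21.4069
G01 X101.8635 Y13.7897
G01 X108.3431 Y9.0820
G01 X116.3523 Y9.0820
G01 X122.8319 Y13.7897
G01 X125.3069 Y21.4069
M5
G0 X0.0000 Y0.0000

1 u = 1 mm; y_m = 178.5200 − y.

[1] `<path>` open polyline, #ff00ff→score S569 F2555: (12.0722,57.4323) → (134.5491,54.5743) → (106.0408,61.5548) → (101.1456,76.0445) → (105.1209,81.8743)

[2] `<path>` open polyline, #ff00ff→score S569 F2555: (22.6092,11.6730) → (95.1657,93.0196) → (70.7406,36.7900) → (60.0108,74.0064) → (124.7032,63.9411) → (90.1430,42.2516)

[3] `<polygon>` rectangle, #ff00ff→score S569 F2555: (29.8383,130.8643) → (50.5581,130.8643) → (50.5581,86.0545) → (29.8383,86.0545) → (29.8383,130.8643) (closed)

[4] `<circle>` circle, #ff00ff→score S569 F2555: (125.3069,21.4069) → (122.8319,29.0241) → (116.3523,33.7318) → (108.3431,33.7318) → (101.8635,29.0241) → (99.3885,21.4069) → (101.8635,13.7897) → (108.3431,9.0820) → (116.3523,9.0820) → (122.8319,13.7897) → (125.3069,21.4069) (closed)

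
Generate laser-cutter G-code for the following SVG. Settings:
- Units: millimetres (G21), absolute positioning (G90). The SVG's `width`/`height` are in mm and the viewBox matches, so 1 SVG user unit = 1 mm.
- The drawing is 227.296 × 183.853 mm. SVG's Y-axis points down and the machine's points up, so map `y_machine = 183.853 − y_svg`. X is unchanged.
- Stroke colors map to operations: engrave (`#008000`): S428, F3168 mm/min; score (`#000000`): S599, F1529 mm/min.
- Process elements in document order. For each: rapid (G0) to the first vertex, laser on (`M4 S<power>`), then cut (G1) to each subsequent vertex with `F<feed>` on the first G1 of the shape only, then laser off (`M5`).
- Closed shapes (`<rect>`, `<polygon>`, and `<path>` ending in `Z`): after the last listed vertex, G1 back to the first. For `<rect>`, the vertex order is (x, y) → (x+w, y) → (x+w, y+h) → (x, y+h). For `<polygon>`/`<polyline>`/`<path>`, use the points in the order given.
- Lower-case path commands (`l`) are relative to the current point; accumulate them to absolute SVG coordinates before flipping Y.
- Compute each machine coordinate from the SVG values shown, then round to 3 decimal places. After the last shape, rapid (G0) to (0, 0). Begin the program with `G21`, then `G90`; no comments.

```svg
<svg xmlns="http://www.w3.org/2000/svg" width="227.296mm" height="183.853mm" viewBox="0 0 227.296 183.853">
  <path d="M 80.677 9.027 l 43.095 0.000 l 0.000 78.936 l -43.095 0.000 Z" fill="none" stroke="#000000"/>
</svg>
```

Since the viewBox matches the mm dimensions, user units are millimetres directly. The only transform is the Y-flip y_m = 183.853 − y_svg.

Shape 1 is a rectangle drawn with `<path>`. Its stroke #000000 means score at S599, F1529. After flipping Y the toolpath is (80.677,174.826) → (123.772,174.826) → (123.772,95.890) → (80.677,95.890) → (80.677,174.826), returning to the start.

G21
G90
G0 X80.677 Y174.826
M4 S599
G1 X123.772 Y174.826 F1529
G1 X123.772 Y95.890
G1 X80.677 Y95.890
G1 X80.677 Y174.826
M5
G0 X0.000 Y0.000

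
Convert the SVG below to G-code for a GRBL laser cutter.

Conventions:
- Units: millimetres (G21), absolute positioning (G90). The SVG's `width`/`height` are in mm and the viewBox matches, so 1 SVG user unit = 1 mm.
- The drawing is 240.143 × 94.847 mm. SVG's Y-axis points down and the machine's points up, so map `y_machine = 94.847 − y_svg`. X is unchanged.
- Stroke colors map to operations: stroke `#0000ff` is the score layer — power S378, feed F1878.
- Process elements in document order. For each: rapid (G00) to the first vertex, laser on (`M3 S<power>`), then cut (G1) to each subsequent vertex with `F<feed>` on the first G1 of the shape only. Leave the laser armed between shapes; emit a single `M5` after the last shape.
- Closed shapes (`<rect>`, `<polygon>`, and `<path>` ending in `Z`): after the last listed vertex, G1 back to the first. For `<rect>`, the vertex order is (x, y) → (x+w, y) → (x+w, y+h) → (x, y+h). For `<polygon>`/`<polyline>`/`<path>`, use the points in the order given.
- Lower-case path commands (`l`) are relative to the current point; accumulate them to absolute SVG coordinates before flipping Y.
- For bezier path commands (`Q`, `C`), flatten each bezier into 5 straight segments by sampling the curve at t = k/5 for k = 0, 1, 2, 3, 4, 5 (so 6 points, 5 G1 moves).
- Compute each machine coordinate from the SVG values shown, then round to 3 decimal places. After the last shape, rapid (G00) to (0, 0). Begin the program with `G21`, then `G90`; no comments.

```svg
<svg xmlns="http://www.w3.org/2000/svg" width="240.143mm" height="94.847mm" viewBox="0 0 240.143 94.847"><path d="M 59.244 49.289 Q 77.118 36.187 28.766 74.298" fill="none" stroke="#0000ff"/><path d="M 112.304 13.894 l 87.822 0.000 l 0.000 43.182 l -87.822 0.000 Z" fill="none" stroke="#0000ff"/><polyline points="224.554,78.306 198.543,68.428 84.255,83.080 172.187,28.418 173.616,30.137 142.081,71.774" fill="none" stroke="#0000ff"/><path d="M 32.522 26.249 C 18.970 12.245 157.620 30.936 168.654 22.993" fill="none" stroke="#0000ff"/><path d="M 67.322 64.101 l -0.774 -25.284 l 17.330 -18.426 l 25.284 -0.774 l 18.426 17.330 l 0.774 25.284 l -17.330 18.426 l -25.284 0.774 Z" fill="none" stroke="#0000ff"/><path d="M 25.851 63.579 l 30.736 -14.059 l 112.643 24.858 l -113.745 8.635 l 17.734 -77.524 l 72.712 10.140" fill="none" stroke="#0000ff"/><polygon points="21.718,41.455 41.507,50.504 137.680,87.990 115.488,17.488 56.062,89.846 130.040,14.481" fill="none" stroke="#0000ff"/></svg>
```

viewBox `0 0 240.143 94.847` with mm width/height → 1 unit = 1 mm. Flip: y_m = 94.847 − y_svg.

**Shape 1** — `<path>` quadratic bezier, stroke `#0000ff` → score (S378, F1878). Control points (SVG): P0=(59.244,49.289), P1=(77.118,36.187), P2=(28.766,74.298); sampled at t=k/5. Machine vertices: (59.244,45.558) → (63.745,48.750) → (62.947,47.846) → (56.851,42.844) → (45.458,33.745) → (28.766,20.549). Open path.

**Shape 2** — `<path>` rectangle, stroke `#0000ff` → score (S378, F1878). Machine vertices: (112.304,80.953) → (200.126,80.953) → (200.126,37.771) → (112.304,37.771) → (112.304,80.953). Closed: final G1 returns to the first vertex.

**Shape 3** — `<polyline>` open polyline, stroke `#0000ff` → score (S378, F1878). Machine vertices: (224.554,16.541) → (198.543,26.419) → (84.255,11.767) → (172.187,66.429) → (173.616,64.710) → (142.081,23.073). Open path.

**Shape 4** — `<path>` cubic bezier, stroke `#0000ff` → score (S378, F1878). Control points (SVG): P0=(32.522,26.249), P1=(18.970,12.245), P2=(157.620,30.936), P3=(168.654,22.993); sampled at t=k/5. Machine vertices: (32.522,68.598) → (40.416,73.552) → (71.408,73.506) → (112.066,71.310) → (148.958,69.810) → (168.654,71.854). Open path.

**Shape 5** — `<path>` regular polygon, stroke `#0000ff` → score (S378, F1878). Machine vertices: (67.322,30.746) → (66.548,56.030) → (83.878,74.456) → (109.162,75.230) → (127.588,57.900) → (128.362,32.616) → (111.032,14.190) → (85.748,13.416) → (67.322,30.746). Closed: final G1 returns to the first vertex.

**Shape 6** — `<path>` open polyline, stroke `#0000ff` → score (S378, F1878). Machine vertices: (25.851,31.268) → (56.587,45.327) → (169.230,20.469) → (55.485,11.834) → (73.219,89.358) → (145.931,79.218). Open path.

**Shape 7** — `<polygon>` closed polygon, stroke `#0000ff` → score (S378, F1878). Machine vertices: (21.718,53.392) → (41.507,44.343) → (137.680,6.857) → (115.488,77.359) → (56.062,5.001) → (130.040,80.366) → (21.718,53.392). Closed: final G1 returns to the first vertex.

G21
G90
G00 X59.244 Y45.558
M3 S378
G1 X63.745 Y48.750 F1878
G1 X62.947 Y47.846
G1 X56.851 Y42.844
G1 X45.458 Y33.745
G1 X28.766 Y20.549
G00 X112.304 Y80.953
M3 S378
G1 X200.126 Y80.953 F1878
G1 X200.126 Y37.771
G1 X112.304 Y37.771
G1 X112.304 Y80.953
G00 X224.554 Y16.541
M3 S378
G1 X198.543 Y26.419 F1878
G1 X84.255 Y11.767
G1 X172.187 Y66.429
G1 X173.616 Y64.710
G1 X142.081 Y23.073
G00 X32.522 Y68.598
M3 S378
G1 X40.416 Y73.552 F1878
G1 X71.408 Y73.506
G1 X112.066 Y71.310
G1 X148.958 Y69.810
G1 X168.654 Y71.854
G00 X67.322 Y30.746
M3 S378
G1 X66.548 Y56.030 F1878
G1 X83.878 Y74.456
G1 X109.162 Y75.230
G1 X127.588 Y57.900
G1 X128.362 Y32.616
G1 X111.032 Y14.190
G1 X85.748 Y13.416
G1 X67.322 Y30.746
G00 X25.851 Y31.268
M3 S378
G1 X56.587 Y45.327 F1878
G1 X169.230 Y20.469
G1 X55.485 Y11.834
G1 X73.219 Y89.358
G1 X145.931 Y79.218
G00 X21.718 Y53.392
M3 S378
G1 X41.507 Y44.343 F1878
G1 X137.680 Y6.857
G1 X115.488 Y77.359
G1 X56.062 Y5.001
G1 X130.040 Y80.366
G1 X21.718 Y53.392
M5
G00 X0.000 Y0.000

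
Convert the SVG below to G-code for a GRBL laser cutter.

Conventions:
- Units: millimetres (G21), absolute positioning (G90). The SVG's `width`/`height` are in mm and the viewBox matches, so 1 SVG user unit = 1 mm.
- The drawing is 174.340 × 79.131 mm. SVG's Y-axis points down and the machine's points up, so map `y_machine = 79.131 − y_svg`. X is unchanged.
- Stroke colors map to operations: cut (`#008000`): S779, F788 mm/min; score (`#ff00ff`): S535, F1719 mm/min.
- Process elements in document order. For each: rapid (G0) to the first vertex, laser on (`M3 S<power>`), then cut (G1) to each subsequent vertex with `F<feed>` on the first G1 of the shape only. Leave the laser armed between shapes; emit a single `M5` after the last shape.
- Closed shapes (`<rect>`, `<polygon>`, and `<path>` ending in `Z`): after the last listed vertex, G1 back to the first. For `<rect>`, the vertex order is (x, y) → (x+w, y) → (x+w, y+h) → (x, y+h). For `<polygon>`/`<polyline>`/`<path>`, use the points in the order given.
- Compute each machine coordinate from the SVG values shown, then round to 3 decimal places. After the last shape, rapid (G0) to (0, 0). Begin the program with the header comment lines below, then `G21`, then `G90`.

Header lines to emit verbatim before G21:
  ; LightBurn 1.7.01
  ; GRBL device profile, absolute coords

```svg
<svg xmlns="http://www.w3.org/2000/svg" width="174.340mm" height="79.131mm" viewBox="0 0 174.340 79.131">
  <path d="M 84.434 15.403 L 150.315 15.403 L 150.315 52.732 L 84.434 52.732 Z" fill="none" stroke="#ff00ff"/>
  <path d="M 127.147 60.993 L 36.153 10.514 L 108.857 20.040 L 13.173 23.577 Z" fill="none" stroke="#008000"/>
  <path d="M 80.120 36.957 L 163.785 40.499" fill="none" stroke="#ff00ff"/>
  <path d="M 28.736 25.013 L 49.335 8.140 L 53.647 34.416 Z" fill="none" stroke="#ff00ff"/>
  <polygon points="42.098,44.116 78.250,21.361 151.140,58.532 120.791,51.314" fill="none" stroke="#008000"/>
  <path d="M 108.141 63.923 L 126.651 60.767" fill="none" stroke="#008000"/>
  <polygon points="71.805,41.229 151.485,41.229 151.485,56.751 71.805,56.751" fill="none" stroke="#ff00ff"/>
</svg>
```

viewBox `0 0 174.340 79.131` with mm width/height → 1 unit = 1 mm. Flip: y_m = 79.131 − y_svg.

**Shape 1** — `<path>` rectangle, stroke `#ff00ff` → score (S535, F1719). Machine vertices: (84.434,63.728) → (150.315,63.728) → (150.315,26.399) → (84.434,26.399) → (84.434,63.728). Closed: final G1 returns to the first vertex.

**Shape 2** — `<path>` closed polygon, stroke `#008000` → cut (S779, F788). Machine vertices: (127.147,18.138) → (36.153,68.617) → (108.857,59.091) → (13.173,55.554) → (127.147,18.138). Closed: final G1 returns to the first vertex.

**Shape 3** — `<path>` line segment, stroke `#ff00ff` → score (S535, F1719). Machine vertices: (80.120,42.174) → (163.785,38.632). Open path.

**Shape 4** — `<path>` regular polygon, stroke `#ff00ff` → score (S535, F1719). Machine vertices: (28.736,54.118) → (49.335,70.991) → (53.647,44.715) → (28.736,54.118). Closed: final G1 returns to the first vertex.

**Shape 5** — `<polygon>` closed polygon, stroke `#008000` → cut (S779, F788). Machine vertices: (42.098,35.015) → (78.250,57.770) → (151.140,20.599) → (120.791,27.817) → (42.098,35.015). Closed: final G1 returns to the first vertex.

**Shape 6** — `<path>` line segment, stroke `#008000` → cut (S779, F788). Machine vertices: (108.141,15.208) → (126.651,18.364). Open path.

**Shape 7** — `<polygon>` rectangle, stroke `#ff00ff` → score (S535, F1719). Machine vertices: (71.805,37.902) → (151.485,37.902) → (151.485,22.380) → (71.805,22.380) → (71.805,37.902). Closed: final G1 returns to the first vertex.

; LightBurn 1.7.01
; GRBL device profile, absolute coords
G21
G90
G0 X84.434 Y63.728
M3 S535
G1 X150.315 Y63.728 F1719
G1 X150.315 Y26.399
G1 X84.434 Y26.399
G1 X84.434 Y63.728
G0 X127.147 Y18.138
M3 S779
G1 X36.153 Y68.617 F788
G1 X108.857 Y59.091
G1 X13.173 Y55.554
G1 X127.147 Y18.138
G0 X80.120 Y42.174
M3 S535
G1 X163.785 Y38.632 F1719
G0 X28.736 Y54.118
M3 S535
G1 X49.335 Y70.991 F1719
G1 X53.647 Y44.715
G1 X28.736 Y54.118
G0 X42.098 Y35.015
M3 S779
G1 X78.250 Y57.770 F788
G1 X151.140 Y20.599
G1 X120.791 Y27.817
G1 X42.098 Y35.015
G0 X108.141 Y15.208
M3 S779
G1 X126.651 Y18.364 F788
G0 X71.805 Y37.902
M3 S535
G1 X151.485 Y37.902 F1719
G1 X151.485 Y22.380
G1 X71.805 Y22.380
G1 X71.805 Y37.902
M5
G0 X0.000 Y0.000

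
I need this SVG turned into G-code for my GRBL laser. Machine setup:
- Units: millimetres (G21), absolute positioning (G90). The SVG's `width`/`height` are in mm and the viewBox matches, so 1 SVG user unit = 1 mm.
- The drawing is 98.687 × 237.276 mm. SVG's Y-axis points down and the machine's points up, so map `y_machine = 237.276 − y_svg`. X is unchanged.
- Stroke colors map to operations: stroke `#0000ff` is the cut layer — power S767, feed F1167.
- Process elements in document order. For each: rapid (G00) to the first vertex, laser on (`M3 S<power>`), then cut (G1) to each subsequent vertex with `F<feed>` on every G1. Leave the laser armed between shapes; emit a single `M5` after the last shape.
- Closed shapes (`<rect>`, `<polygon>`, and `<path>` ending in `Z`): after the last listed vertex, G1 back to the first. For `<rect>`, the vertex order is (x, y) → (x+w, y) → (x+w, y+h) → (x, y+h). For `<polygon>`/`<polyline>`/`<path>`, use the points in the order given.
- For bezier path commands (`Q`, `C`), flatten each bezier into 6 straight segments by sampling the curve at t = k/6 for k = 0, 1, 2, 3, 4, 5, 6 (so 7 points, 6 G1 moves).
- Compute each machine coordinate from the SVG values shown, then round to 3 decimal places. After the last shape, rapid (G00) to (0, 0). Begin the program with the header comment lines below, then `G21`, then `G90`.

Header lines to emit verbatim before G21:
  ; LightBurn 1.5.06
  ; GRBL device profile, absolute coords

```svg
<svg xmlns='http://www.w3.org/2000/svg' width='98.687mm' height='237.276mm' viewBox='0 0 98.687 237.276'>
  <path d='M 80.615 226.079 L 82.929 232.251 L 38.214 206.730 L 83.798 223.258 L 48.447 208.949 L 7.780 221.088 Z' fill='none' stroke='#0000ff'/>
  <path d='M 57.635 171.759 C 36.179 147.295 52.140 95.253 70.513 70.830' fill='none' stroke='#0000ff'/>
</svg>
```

viewBox `0 0 98.687 237.276` with mm width/height → 1 unit = 1 mm. Flip: y_m = 237.276 − y_svg.

**Shape 1** — `<path>` closed polygon, stroke `#0000ff` → cut (S767, F1167). Machine vertices: (80.615,11.197) → (82.929,5.025) → (38.214,30.546) → (83.798,14.018) → (48.447,28.327) → (7.780,16.188) → (80.615,11.197). Closed: final G1 returns to the first vertex.

**Shape 2** — `<path>` cubic bezier, stroke `#0000ff` → cut (S767, F1167). Control points (SVG): P0=(57.635,171.759), P1=(36.179,147.295), P2=(52.140,95.253), P3=(70.513,70.830); sampled at t=k/6. Machine vertices: (57.635,65.517) → (49.863,79.792) → (47.355,97.129) → (49.138,115.997) → (54.240,134.861) → (61.690,152.188) → (70.513,166.446). Open path.

; LightBurn 1.5.06
; GRBL device profile, absolute coords
G21
G90
G00 X80.615 Y11.197
M3 S767
G1 X82.929 Y5.025 F1167
G1 X38.214 Y30.546 F1167
G1 X83.798 Y14.018 F1167
G1 X48.447 Y28.327 F1167
G1 X7.780 Y16.188 F1167
G1 X80.615 Y11.197 F1167
G00 X57.635 Y65.517
M3 S767
G1 X49.863 Y79.792 F1167
G1 X47.355 Y97.129 F1167
G1 X49.138 Y115.997 F1167
G1 X54.240 Y134.861 F1167
G1 X61.690 Y152.188 F1167
G1 X70.513 Y166.446 F1167
M5
G00 X0.000 Y0.000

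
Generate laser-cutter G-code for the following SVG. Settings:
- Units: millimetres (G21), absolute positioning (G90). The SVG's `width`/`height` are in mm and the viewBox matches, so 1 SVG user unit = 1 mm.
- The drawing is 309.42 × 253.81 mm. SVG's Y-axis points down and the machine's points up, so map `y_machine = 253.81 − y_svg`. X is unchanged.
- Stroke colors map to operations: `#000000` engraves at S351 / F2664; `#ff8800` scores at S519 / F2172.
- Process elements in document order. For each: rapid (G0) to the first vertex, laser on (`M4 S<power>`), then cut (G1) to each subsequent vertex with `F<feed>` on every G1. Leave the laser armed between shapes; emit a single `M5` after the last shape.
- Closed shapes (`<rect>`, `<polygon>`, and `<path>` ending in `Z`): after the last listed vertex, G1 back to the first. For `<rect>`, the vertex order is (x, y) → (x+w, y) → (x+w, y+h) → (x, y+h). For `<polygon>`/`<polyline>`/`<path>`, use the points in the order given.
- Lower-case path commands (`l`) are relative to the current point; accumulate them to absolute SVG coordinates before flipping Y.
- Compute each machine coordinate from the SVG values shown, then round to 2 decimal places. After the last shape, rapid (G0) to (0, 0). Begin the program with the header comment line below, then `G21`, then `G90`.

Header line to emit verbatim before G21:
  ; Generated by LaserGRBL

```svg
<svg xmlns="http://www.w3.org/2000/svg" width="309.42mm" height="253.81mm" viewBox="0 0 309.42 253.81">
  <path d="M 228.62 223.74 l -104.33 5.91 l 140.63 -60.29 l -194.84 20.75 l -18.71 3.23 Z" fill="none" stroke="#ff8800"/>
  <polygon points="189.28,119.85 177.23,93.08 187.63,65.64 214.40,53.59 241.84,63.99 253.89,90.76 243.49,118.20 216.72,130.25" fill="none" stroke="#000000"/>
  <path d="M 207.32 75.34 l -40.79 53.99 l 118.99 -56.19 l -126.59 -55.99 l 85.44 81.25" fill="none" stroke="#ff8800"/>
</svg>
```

; Generated by LaserGRBL
G21
G90
G0 X228.62 Y30.07
M4 S519
G1 X124.29 Y24.16 F2172
G1 X264.92 Y84.45 F2172
G1 X70.08 Y63.70 F2172
G1 X51.37 Y60.47 F2172
G1 X228.62 Y30.07 F2172
G0 X189.28 Y133.96
M4 S351
G1 X177.23 Y160.73 F2664
G1 X187.63 Y188.17 F2664
G1 X214.40 Y200.22 F2664
G1 X241.84 Y189.82 F2664
G1 X253.89 Y163.05 F2664
G1 X243.49 Y135.61 F2664
G1 X216.72 Y123.56 F2664
G1 X189.28 Y133.96 F2664
G0 X207.32 Y178.47
M4 S519
G1 X166.53 Y124.48 F2172
G1 X285.52 Y180.67 F2172
G1 X158.93 Y236.66 F2172
G1 X244.37 Y155.41 F2172
M5
G0 X0.00 Y0.00

1 u = 1 mm; y_m = 253.81 − y.

[1] `<path>` closed polygon, #ff8800→score S519 F2172: (228.62,30.07) → (124.29,24.16) → (264.92,84.45) → (70.08,63.70) → (51.37,60.47) → (228.62,30.07) (closed)

[2] `<polygon>` regular polygon, #000000→engrave S351 F2664: (189.28,133.96) → (177.23,160.73) → (187.63,188.17) → (214.40,200.22) → (241.84,189.82) → (253.89,163.05) → (243.49,135.61) → (216.72,123.56) → (189.28,133.96) (closed)

[3] `<path>` open polyline, #ff8800→score S519 F2172: (207.32,178.47) → (166.53,124.48) → (285.52,180.67) → (158.93,236.66) → (244.37,155.41)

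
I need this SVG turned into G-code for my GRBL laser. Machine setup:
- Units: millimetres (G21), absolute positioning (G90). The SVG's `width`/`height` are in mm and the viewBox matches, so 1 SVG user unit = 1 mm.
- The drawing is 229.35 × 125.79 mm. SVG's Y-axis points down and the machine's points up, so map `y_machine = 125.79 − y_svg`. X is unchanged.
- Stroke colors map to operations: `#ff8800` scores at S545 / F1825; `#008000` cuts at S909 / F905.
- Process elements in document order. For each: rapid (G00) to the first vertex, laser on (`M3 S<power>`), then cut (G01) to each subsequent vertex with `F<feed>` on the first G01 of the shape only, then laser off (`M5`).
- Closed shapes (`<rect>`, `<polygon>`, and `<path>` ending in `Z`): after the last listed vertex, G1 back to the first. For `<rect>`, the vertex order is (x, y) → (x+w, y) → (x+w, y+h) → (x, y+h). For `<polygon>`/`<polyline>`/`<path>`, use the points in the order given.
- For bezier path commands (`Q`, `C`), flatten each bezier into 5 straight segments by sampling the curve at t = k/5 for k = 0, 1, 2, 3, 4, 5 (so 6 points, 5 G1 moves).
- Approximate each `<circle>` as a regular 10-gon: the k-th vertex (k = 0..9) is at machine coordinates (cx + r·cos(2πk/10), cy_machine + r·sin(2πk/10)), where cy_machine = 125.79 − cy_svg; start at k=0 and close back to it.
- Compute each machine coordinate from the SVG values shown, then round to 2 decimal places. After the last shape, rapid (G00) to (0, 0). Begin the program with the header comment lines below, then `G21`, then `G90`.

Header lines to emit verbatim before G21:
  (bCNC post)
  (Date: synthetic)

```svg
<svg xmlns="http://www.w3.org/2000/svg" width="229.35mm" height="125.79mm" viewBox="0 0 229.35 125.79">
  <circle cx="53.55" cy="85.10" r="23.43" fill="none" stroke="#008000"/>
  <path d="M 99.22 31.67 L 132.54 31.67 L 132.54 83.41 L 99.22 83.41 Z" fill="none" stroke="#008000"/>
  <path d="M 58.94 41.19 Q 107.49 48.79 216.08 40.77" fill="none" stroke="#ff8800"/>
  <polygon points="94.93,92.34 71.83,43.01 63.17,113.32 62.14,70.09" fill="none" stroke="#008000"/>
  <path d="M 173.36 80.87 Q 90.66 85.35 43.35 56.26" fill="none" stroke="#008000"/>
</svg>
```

(bCNC post)
(Date: synthetic)
G21
G90
G00 X76.98 Y40.69
M3 S909
G01 X72.51 Y54.46 F905
G01 X60.79 Y62.97
G01 X46.31 Y62.97
G01 X34.59 Y54.46
G01 X30.12 Y40.69
G01 X34.59 Y26.92
G01 X46.31 Y18.41
G01 X60.79 Y18.41
G01 X72.51 Y26.92
G01 X76.98 Y40.69
M5
G00 X99.22 Y94.12
M3 S909
G01 X132.54 Y94.12 F905
G01 X132.54 Y42.38
G01 X99.22 Y42.38
G01 X99.22 Y94.12
M5
G00 X58.94 Y84.60
M3 S545
G01 X80.76 Y82.18 F1825
G01 X107.39 Y81.02
G01 X138.81 Y81.10
G01 X175.05 Y82.44
G01 X216.08 Y85.02
M5
G00 X94.93 Y33.45
M3 S909
G01 X71.83 Y82.78 F905
G01 X63.17 Y12.47
G01 X62.14 Y55.70
G01 X94.93 Y33.45
M5
G00 X173.36 Y44.92
M3 S909
G01 X141.70 Y44.47 F905
G01 X112.86 Y46.71
G01 X86.86 Y51.63
G01 X63.69 Y59.24
G01 X43.35 Y69.53
M5
G00 X0.00 Y0.00

Since the viewBox matches the mm dimensions, user units are millimetres directly. The only transform is the Y-flip y_m = 125.79 − y_svg.

Shape 1 is a circle drawn with `<circle>`. Its stroke #008000 means cut at S909, F905. After flipping Y the toolpath is (76.98,40.69) → (72.51,54.46) → (60.79,62.97) → (46.31,62.97) → (34.59,54.46) → (30.12,40.69) → (34.59,26.92) → (46.31,18.41) → (60.79,18.41) → (72.51,26.92) → (76.98,40.69), returning to the start.

Shape 2 is a rectangle drawn with `<path>`. Its stroke #008000 means cut at S909, F905. After flipping Y the toolpath is (99.22,94.12) → (132.54,94.12) → (132.54,42.38) → (99.22,42.38) → (99.22,94.12), returning to the start.

Shape 3 is a quadratic bezier drawn with `<path>`. Its stroke #ff8800 means score at S545, F1825. After flipping Y the toolpath is (58.94,84.60) → (80.76,82.18) → (107.39,81.02) → (138.81,81.10) → (175.05,82.44) → (216.08,85.02).

Shape 4 is a closed polygon drawn with `<polygon>`. Its stroke #008000 means cut at S909, F905. After flipping Y the toolpath is (94.93,33.45) → (71.83,82.78) → (63.17,12.47) → (62.14,55.70) → (94.93,33.45), returning to the start.

Shape 5 is a quadratic bezier drawn with `<path>`. Its stroke #008000 means cut at S909, F905. After flipping Y the toolpath is (173.36,44.92) → (141.70,44.47) → (112.86,46.71) → (86.86,51.63) → (63.69,59.24) → (43.35,69.53).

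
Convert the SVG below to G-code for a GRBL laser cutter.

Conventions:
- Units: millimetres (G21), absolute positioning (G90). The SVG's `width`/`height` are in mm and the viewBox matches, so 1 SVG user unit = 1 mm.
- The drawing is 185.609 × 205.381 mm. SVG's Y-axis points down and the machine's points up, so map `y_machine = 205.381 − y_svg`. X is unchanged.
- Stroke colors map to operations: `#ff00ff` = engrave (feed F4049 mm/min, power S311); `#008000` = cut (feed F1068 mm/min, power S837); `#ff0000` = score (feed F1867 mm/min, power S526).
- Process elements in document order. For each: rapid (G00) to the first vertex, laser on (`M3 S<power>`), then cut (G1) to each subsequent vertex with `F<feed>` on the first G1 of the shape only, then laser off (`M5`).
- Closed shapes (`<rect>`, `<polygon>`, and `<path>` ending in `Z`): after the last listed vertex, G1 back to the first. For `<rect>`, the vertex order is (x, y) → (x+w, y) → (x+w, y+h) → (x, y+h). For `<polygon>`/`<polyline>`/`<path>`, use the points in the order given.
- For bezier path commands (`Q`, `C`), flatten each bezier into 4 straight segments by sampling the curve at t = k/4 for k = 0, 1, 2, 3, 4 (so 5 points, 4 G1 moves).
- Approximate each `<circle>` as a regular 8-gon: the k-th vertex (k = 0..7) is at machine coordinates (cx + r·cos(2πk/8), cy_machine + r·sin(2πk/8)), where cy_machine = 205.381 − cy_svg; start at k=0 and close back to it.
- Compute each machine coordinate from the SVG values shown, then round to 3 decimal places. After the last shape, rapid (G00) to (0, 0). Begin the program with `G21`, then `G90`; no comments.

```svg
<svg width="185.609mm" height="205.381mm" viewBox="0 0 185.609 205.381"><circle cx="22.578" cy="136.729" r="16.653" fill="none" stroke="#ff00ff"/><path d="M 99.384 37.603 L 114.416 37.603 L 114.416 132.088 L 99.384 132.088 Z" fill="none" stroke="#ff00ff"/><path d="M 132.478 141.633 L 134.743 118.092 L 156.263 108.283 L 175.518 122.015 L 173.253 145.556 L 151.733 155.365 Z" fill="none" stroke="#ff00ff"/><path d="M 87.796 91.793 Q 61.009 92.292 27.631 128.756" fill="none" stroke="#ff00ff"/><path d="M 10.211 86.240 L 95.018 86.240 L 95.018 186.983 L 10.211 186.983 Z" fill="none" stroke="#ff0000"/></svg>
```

G21
G90
G00 X39.231 Y68.652
M3 S311
G1 X34.353 Y80.427 F4049
G1 X22.578 Y85.305
G1 X10.803 Y80.427
G1 X5.925 Y68.652
G1 X10.803 Y56.877
G1 X22.578 Y51.999
G1 X34.353 Y56.877
G1 X39.231 Y68.652
M5
G00 X99.384 Y167.778
M3 S311
G1 X114.416 Y167.778 F4049
G1 X114.416 Y73.293
G1 X99.384 Y73.293
G1 X99.384 Y167.778
M5
G00 X132.478 Y63.748
M3 S311
G1 X134.743 Y87.289 F4049
G1 X156.263 Y97.098
G1 X175.518 Y83.366
G1 X173.253 Y59.825
G1 X151.733 Y50.016
G1 X132.478 Y63.748
M5
G00 X87.796 Y113.588
M3 S311
G1 X73.991 Y111.091 F4049
G1 X59.361 Y104.098
G1 X43.908 Y92.609
G1 X27.631 Y76.625
M5
G00 X10.211 Y119.141
M3 S526
G1 X95.018 Y119.141 F1867
G1 X95.018 Y18.398
G1 X10.211 Y18.398
G1 X10.211 Y119.141
M5
G00 X0.000 Y0.000

1 u = 1 mm; y_m = 205.381 − y.

[1] `<circle>` circle, #ff00ff→engrave S311 F4049: (39.231,68.652) → (34.353,80.427) → (22.578,85.305) → (10.803,80.427) → (5.925,68.652) → (10.803,56.877) → (22.578,51.999) → (34.353,56.877) → (39.231,68.652) (closed)

[2] `<path>` rectangle, #ff00ff→engrave S311 F4049: (99.384,167.778) → (114.416,167.778) → (114.416,73.293) → (99.384,73.293) → (99.384,167.778) (closed)

[3] `<path>` regular polygon, #ff00ff→engrave S311 F4049: (132.478,63.748) → (134.743,87.289) → (156.263,97.098) → (175.518,83.366) → (173.253,59.825) → (151.733,50.016) → (132.478,63.748) (closed)

[4] `<path>` quadratic bezier, #ff00ff→engrave S311 F4049: (87.796,113.588) → (73.991,111.091) → (59.361,104.098) → (43.908,92.609) → (27.631,76.625)

[5] `<path>` rectangle, #ff0000→score S526 F1867: (10.211,119.141) → (95.018,119.141) → (95.018,18.398) → (10.211,18.398) → (10.211,119.141) (closed)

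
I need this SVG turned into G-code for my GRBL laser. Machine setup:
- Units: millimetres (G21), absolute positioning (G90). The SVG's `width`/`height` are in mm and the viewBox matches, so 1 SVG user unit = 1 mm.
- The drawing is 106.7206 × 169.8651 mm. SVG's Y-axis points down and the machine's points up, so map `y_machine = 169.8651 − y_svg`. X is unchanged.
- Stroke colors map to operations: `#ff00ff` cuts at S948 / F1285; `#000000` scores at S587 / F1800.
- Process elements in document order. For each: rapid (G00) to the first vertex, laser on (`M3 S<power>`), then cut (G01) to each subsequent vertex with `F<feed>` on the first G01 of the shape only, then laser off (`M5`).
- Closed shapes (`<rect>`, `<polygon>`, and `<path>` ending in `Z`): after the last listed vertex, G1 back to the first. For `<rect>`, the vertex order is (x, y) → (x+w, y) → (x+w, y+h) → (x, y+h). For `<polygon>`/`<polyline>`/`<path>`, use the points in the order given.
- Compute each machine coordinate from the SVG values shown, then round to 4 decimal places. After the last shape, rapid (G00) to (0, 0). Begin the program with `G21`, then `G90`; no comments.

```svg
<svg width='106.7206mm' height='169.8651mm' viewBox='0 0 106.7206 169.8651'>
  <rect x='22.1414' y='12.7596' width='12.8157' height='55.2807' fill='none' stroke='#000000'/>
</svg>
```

Since the viewBox matches the mm dimensions, user units are millimetres directly. The only transform is the Y-flip y_m = 169.8651 − y_svg.

Shape 1 is a rectangle drawn with `<rect>`. Its stroke #000000 means score at S587, F1800. After flipping Y the toolpath is (22.1414,157.1055) → (34.9571,157.1055) → (34.9571,101.8248) → (22.1414,101.8248) → (22.1414,157.1055), returning to the start.

G21
G90
G00 X22.1414 Y157.1055
M3 S587
G01 X34.9571 Y157.1055 F1800
G01 X34.9571 Y101.8248
G01 X22.1414 Y101.8248
G01 X22.1414 Y157.1055
M5
G00 X0.0000 Y0.0000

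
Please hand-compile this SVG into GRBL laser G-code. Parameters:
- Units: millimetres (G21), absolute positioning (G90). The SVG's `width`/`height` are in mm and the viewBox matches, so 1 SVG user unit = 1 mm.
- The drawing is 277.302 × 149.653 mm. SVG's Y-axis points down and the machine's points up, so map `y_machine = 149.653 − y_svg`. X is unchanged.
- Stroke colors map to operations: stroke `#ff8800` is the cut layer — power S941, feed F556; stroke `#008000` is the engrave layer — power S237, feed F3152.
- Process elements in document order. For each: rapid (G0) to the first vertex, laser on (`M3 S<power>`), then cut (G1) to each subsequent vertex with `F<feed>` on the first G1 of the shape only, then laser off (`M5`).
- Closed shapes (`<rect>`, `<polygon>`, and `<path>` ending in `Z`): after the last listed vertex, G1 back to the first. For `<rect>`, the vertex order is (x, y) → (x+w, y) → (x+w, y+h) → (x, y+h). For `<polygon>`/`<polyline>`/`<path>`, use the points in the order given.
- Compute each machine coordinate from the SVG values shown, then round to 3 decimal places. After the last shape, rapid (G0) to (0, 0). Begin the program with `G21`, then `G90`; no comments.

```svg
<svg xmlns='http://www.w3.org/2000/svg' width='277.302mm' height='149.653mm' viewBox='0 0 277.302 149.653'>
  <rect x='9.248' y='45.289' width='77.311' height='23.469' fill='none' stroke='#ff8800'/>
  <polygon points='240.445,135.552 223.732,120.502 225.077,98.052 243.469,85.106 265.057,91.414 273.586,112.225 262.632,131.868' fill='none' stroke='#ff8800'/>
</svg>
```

G21
G90
G0 X9.248 Y104.364
M3 S941
G1 X86.559 Y104.364 F556
G1 X86.559 Y80.895
G1 X9.248 Y80.895
G1 X9.248 Y104.364
M5
G0 X240.445 Y14.101
M3 S941
G1 X223.732 Y29.151 F556
G1 X225.077 Y51.601
G1 X243.469 Y64.547
G1 X265.057 Y58.239
G1 X273.586 Y37.428
G1 X262.632 Y17.785
G1 X240.445 Y14.101
M5
G0 X0.000 Y0.000

1 u = 1 mm; y_m = 149.653 − y.

[1] `<rect>` rectangle, #ff8800→cut S941 F556: (9.248,104.364) → (86.559,104.364) → (86.559,80.895) → (9.248,80.895) → (9.248,104.364) (closed)

[2] `<polygon>` regular polygon, #ff8800→cut S941 F556: (240.445,14.101) → (223.732,29.151) → (225.077,51.601) → (243.469,64.547) → (265.057,58.239) → (273.586,37.428) → (262.632,17.785) → (240.445,14.101) (closed)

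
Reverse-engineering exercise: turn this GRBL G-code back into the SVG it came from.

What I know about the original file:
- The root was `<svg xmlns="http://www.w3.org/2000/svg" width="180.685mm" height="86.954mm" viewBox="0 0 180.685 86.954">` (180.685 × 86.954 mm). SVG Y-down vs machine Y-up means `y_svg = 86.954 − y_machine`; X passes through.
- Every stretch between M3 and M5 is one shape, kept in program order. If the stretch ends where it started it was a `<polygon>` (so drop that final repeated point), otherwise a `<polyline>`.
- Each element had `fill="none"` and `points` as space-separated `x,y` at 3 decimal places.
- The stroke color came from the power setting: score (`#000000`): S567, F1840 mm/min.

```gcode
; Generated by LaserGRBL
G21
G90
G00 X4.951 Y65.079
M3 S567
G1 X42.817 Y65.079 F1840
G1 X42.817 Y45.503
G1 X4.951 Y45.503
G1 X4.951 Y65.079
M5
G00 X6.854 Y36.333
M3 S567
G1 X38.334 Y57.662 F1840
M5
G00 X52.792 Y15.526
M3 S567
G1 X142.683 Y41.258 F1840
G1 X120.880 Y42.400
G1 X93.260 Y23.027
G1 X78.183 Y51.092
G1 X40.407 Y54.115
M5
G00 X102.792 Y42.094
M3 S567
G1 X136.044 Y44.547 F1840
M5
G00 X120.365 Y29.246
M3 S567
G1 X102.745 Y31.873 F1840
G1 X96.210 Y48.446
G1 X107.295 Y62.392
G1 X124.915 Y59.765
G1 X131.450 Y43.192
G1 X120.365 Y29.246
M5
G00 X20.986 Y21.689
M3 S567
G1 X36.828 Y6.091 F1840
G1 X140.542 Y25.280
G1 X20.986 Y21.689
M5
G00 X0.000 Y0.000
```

Machine Y-up, SVG Y-down with viewBox height 86.954, so y_svg = 86.954 − y_machine; X carries over. Every run uses S567, so all elements get stroke `#000000` (score).

Run 1: The run returns to its start, so emit a `<polygon>` with points (Y-flipped): 4.951,21.875 42.817,21.875 42.817,41.451 4.951,41.451.

Run 2: The run is open, so emit a `<polyline>` with points (Y-flipped): 6.854,50.621 38.334,29.292.

Run 3: The run is open, so emit a `<polyline>` with points (Y-flipped): 52.792,71.428 142.683,45.696 120.880,44.554 93.260,63.927 78.183,35.862 40.407,32.839.

Run 4: The run is open, so emit a `<polyline>` with points (Y-flipped): 102.792,44.860 136.044,42.407.

Run 5: The run returns to its start, so emit a `<polygon>` with points (Y-flipped): 120.365,57.708 102.745,55.081 96.210,38.508 107.295,24.562 124.915,27.189 131.450,43.762.

Run 6: The run returns to its start, so emit a `<polygon>` with points (Y-flipped): 20.986,65.265 36.828,80.863 140.542,61.674.

<svg xmlns="http://www.w3.org/2000/svg" width="180.685mm" height="86.954mm" viewBox="0 0 180.685 86.954">
  <polygon points="4.951,21.875 42.817,21.875 42.817,41.451 4.951,41.451" fill="none" stroke="#000000"/>
  <polyline points="6.854,50.621 38.334,29.292" fill="none" stroke="#000000"/>
  <polyline points="52.792,71.428 142.683,45.696 120.880,44.554 93.260,63.927 78.183,35.862 40.407,32.839" fill="none" stroke="#000000"/>
  <polyline points="102.792,44.860 136.044,42.407" fill="none" stroke="#000000"/>
  <polygon points="120.365,57.708 102.745,55.081 96.210,38.508 107.295,24.562 124.915,27.189 131.450,43.762" fill="none" stroke="#000000"/>
  <polygon points="20.986,65.265 36.828,80.863 140.542,61.674" fill="none" stroke="#000000"/>
</svg>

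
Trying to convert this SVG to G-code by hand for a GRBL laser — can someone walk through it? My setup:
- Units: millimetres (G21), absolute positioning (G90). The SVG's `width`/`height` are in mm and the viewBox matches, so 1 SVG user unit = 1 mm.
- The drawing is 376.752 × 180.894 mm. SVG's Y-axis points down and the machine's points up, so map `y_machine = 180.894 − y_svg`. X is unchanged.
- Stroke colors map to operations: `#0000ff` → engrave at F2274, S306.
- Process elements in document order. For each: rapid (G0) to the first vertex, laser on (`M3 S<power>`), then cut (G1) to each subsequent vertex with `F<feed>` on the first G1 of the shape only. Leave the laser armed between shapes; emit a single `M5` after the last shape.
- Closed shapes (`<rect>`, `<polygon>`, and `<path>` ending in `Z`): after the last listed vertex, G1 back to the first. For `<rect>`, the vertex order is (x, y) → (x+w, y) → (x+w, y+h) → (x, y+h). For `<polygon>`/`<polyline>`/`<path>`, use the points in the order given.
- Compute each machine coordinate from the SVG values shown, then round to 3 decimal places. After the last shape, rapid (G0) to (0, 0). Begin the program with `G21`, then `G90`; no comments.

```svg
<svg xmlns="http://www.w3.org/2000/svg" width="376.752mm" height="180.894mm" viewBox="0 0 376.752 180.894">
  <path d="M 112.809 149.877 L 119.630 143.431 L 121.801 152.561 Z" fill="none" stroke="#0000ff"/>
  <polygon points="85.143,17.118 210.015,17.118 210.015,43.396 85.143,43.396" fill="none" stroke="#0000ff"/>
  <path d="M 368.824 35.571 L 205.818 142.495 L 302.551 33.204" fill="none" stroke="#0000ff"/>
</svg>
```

G21
G90
G0 X112.809 Y31.017
M3 S306
G1 X119.630 Y37.463 F2274
G1 X121.801 Y28.333
G1 X112.809 Y31.017
G0 X85.143 Y163.776
M3 S306
G1 X210.015 Y163.776 F2274
G1 X210.015 Y137.498
G1 X85.143 Y137.498
G1 X85.143 Y163.776
G0 X368.824 Y145.323
M3 S306
G1 X205.818 Y38.399 F2274
G1 X302.551 Y147.690
M5
G0 X0.000 Y0.000

1 u = 1 mm; y_m = 180.894 − y.

[1] `<path>` regular polygon, #0000ff→engrave S306 F2274: (112.809,31.017) → (119.630,37.463) → (121.801,28.333) → (112.809,31.017) (closed)

[2] `<polygon>` rectangle, #0000ff→engrave S306 F2274: (85.143,163.776) → (210.015,163.776) → (210.015,137.498) → (85.143,137.498) → (85.143,163.776) (closed)

[3] `<path>` open polyline, #0000ff→engrave S306 F2274: (368.824,145.323) → (205.818,38.399) → (302.551,147.690)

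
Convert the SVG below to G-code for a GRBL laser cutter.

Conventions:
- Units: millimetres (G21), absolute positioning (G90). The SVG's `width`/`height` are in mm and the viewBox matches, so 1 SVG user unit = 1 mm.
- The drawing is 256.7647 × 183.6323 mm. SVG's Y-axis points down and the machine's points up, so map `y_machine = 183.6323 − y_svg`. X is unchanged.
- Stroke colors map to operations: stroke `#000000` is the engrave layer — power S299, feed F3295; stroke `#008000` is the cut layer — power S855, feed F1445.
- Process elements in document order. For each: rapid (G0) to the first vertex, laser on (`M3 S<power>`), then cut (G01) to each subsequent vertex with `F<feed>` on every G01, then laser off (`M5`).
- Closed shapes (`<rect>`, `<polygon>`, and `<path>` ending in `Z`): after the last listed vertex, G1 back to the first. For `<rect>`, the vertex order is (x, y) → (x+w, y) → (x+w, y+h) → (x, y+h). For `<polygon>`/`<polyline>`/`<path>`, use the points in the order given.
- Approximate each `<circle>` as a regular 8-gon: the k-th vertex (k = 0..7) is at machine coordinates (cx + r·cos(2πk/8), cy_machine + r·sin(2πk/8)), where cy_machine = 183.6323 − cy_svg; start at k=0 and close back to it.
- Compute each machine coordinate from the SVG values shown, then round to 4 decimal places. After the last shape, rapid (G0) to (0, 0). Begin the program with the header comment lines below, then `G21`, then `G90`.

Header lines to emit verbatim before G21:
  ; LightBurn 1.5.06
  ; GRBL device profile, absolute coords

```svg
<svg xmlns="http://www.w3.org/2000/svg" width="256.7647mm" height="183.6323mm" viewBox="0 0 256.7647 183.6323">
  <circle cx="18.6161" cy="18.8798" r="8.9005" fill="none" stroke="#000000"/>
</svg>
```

Since the viewBox matches the mm dimensions, user units are millimetres directly. The only transform is the Y-flip y_m = 183.6323 − y_svg.

Shape 1 is a circle drawn with `<circle>`. Its stroke #000000 means engrave at S299, F3295. After flipping Y the toolpath is (27.5166,164.7525) → (24.9097,171.0461) → (18.6161,173.6530) → (12.3225,171.0461) → (9.7156,164.7525) → (12.3225,158.4589) → (18.6161,155.8520) → (24.9097,158.4589) → (27.5166,164.7525), returning to the start.

; LightBurn 1.5.06
; GRBL device profile, absolute coords
G21
G90
G0 X27.5166 Y164.7525
M3 S299
G01 X24.9097 Y171.0461 F3295
G01 X18.6161 Y173.6530 F3295
G01 X12.3225 Y171.0461 F3295
G01 X9.7156 Y164.7525 F3295
G01 X12.3225 Y158.4589 F3295
G01 X18.6161 Y155.8520 F3295
G01 X24.9097 Y158.4589 F3295
G01 X27.5166 Y164.7525 F3295
M5
G0 X0.0000 Y0.0000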